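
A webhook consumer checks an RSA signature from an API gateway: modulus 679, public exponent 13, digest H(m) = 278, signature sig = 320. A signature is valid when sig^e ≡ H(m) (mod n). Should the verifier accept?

accept

Squares mod 679: sig^1≡320, sig^2≡550, sig^4≡345, sig^8≡200
13 = 8 + 4 + 1, so sig^13 ≡ 200·345·320 ≡ 278 (mod 679)
278 = H(m), so the signature checks out.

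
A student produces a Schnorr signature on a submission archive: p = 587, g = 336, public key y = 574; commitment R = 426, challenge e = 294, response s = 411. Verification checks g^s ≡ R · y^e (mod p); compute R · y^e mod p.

574^294 mod 587 = 574
R · y^e ≡ 426·574 = 244524 ≡ 332 (mod 587)

332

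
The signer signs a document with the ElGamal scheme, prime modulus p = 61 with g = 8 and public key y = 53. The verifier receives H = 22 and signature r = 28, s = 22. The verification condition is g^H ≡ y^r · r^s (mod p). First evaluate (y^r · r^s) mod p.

Squares mod 61: 53^1≡53, 53^2≡3, 53^4≡9, 53^8≡20, 53^16≡34
28 = 16 + 8 + 4, so 53^28 ≡ 34·20·9 ≡ 20 (mod 61)
Squares mod 61: 28^1≡28, 28^2≡52, 28^4≡20, 28^8≡34, 28^16≡58
22 = 16 + 4 + 2, so 28^22 ≡ 58·20·52 ≡ 52 (mod 61)
y^r · r^s ≡ 20·52 = 1040 ≡ 3 (mod 61)

3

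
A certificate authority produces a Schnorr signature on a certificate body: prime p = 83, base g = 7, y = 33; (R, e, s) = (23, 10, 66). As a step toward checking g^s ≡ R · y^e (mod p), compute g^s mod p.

70

Squares mod 83: 7^1≡7, 7^2≡49, 7^4≡77, 7^8≡36, 7^16≡51, 7^32≡28, 7^64≡37
66 = 64 + 2, so 7^66 ≡ 37·49 ≡ 70 (mod 83)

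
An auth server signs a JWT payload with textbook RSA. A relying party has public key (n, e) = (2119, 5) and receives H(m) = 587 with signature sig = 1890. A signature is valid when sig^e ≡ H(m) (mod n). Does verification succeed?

Squares mod 2119: sig^1≡1890, sig^2≡1585, sig^4≡1210
5 = 4 + 1, so sig^5 ≡ 1210·1890 ≡ 499 (mod 2119)
sig^5 mod 2119 = 499, but H(m) = 587.

fails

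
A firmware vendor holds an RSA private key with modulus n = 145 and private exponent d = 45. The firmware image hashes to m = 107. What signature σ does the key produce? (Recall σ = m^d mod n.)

m^2 ≡ 107^2 = 11449 ≡ 139
m^4 ≡ 139^2 = 19321 ≡ 36
m^8 ≡ 36^2 = 1296 ≡ 136
m^16 ≡ 136^2 = 18496 ≡ 81
m^32 ≡ 81^2 = 6561 ≡ 36
45 = 32 + 8 + 4 + 1, so m^45 ≡ 36·136·36·107 ≡ 112 (mod 145)

112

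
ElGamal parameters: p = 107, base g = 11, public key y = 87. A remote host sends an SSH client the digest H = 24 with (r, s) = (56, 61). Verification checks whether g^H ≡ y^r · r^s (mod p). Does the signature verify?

does not verify

Left side g^H mod p:
Squares mod 107: 11^1≡11, 11^2≡14, 11^4≡89, 11^8≡3, 11^16≡9
24 = 16 + 8, so 11^24 ≡ 9·3 ≡ 27 (mod 107)
Right side y^r · r^s mod p:
Squares mod 107: 87^1≡87, 87^2≡79, 87^4≡35, 87^8≡48, 87^16≡57, 87^32≡39
56 = 32 + 16 + 8, so 87^56 ≡ 39·57·48 ≡ 25 (mod 107)
Squares mod 107: 56^1≡56, 56^2≡33, 56^4≡19, 56^8≡40, 56^16≡102, 56^32≡25
61 = 32 + 16 + 8 + 4 + 1, so 56^61 ≡ 25·102·40·19·56 ≡ 40 (mod 107)
25·40 = 1000 ≡ 37 (mod 107)
27 ≠ 37, so verification fails.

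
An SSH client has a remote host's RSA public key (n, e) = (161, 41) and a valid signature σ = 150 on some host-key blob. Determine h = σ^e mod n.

Squares mod 161: σ^1≡150, σ^2≡121, σ^4≡151, σ^8≡100, σ^16≡18, σ^32≡2
41 = 32 + 8 + 1, so σ^41 ≡ 2·100·150 ≡ 54 (mod 161)

54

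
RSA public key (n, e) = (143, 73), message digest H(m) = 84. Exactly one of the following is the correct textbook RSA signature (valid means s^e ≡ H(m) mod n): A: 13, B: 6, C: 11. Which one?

Candidate A: Squares mod 143: 13^1≡13, 13^2≡26, 13^4≡104, 13^8≡91, 13^16≡130, 13^32≡26, 13^64≡104; 73 = 64 + 8 + 1, so 13^73 ≡ 104·91·13 ≡ 52 (mod 143)
Candidate B: Squares mod 143: 6^1≡6, 6^2≡36, 6^4≡9, 6^8≡81, 6^16≡126, 6^32≡3, 6^64≡9; 73 = 64 + 8 + 1, so 6^73 ≡ 9·81·6 ≡ 84 (mod 143)
  → matches H(m) = 84
Candidate C: Squares mod 143: 11^1≡11, 11^2≡121, 11^4≡55, 11^8≡22, 11^16≡55, 11^32≡22, 11^64≡55; 73 = 64 + 8 + 1, so 11^73 ≡ 55·22·11 ≡ 11 (mod 143)

B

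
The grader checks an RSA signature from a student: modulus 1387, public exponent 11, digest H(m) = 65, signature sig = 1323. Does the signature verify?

verifies

sig^2 ≡ 1323^2 = 1750329 ≡ 1322
sig^4 ≡ 1322^2 = 1747684 ≡ 64
sig^8 ≡ 64^2 = 4096 ≡ 1322
11 = 8 + 2 + 1, so sig^11 ≡ 1322·1322·1323 ≡ 65 (mod 1387)
Since 65 equals the digest 65, verification succeeds.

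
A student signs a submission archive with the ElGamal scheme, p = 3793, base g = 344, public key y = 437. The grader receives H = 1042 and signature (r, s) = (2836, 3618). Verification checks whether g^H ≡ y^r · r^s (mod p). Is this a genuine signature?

Left side g^H mod p:
344^2 = 118336 ≡ 753
344^4 ≡ 753^2 = 567009 ≡ 1852
344^8 ≡ 1852^2 = 3429904 ≡ 1032
344^16 ≡ 1032^2 = 1065024 ≡ 2984
344^32 ≡ 2984^2 = 8904256 ≡ 2085
344^64 ≡ 2085^2 = 4347225 ≡ 447
344^128 ≡ 447^2 = 199809 ≡ 2573
344^256 ≡ 2573^2 = 6620329 ≡ 1544
344^512 ≡ 1544^2 = 2383936 ≡ 1932
344^1024 ≡ 1932^2 = 3732624 ≡ 312
1042 = 1024 + 16 + 2, so 344^1042 ≡ 312·2984·753 ≡ 213 (mod 3793)
Right side y^r · r^s mod p:
437^2 = 190969 ≡ 1319
437^4 ≡ 1319^2 = 1739761 ≡ 2567
437^8 ≡ 2567^2 = 6589489 ≡ 1048
437^16 ≡ 1048^2 = 1098304 ≡ 2127
437^32 ≡ 2127^2 = 4524129 ≡ 2873
437^64 ≡ 2873^2 = 8254129 ≡ 561
437^128 ≡ 561^2 = 314721 ≡ 3695
437^256 ≡ 3695^2 = 13653025 ≡ 2018
437^512 ≡ 2018^2 = 4072324 ≡ 2435
437^1024 ≡ 2435^2 = 5929225 ≡ 766
437^2048 ≡ 766^2 = 586756 ≡ 2634
2836 = 2048 + 512 + 256 + 16 + 4, so 437^2836 ≡ 2634·2435·2018·2127·2567 ≡ 2291 (mod 3793)
2836^2 = 8042896 ≡ 1736
2836^4 ≡ 1736^2 = 3013696 ≡ 2054
2836^8 ≡ 2054^2 = 4218916 ≡ 1100
2836^16 ≡ 1100^2 = 1210000 ≡ 33
2836^32 ≡ 33^2 = 1089
2836^64 ≡ 1089^2 = 1185921 ≡ 2505
2836^128 ≡ 2505^2 = 6275025 ≡ 1403
2836^256 ≡ 1403^2 = 1968409 ≡ 3635
2836^512 ≡ 3635^2 = 13213225 ≡ 2206
2836^1024 ≡ 2206^2 = 4866436 ≡ 17
2836^2048 ≡ 17^2 = 289
3618 = 2048 + 1024 + 512 + 32 + 2, so 2836^3618 ≡ 289·17·2206·1089·1736 ≡ 563 (mod 3793)
2291·563 = 1289833 ≡ 213 (mod 3793)
213 ≡ 213 (mod 3793), so the signature is genuine.

genuine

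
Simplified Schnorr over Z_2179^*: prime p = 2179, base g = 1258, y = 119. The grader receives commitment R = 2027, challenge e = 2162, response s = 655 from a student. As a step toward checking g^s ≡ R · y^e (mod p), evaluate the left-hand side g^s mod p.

Squares mod 2179: 1258^1≡1258, 1258^2≡610, 1258^4≡1670, 1258^8≡1959, 1258^16≡462, 1258^32≡2081, 1258^64≡888, 1258^128≡1925, 1258^256≡1325, 1258^512≡1530
655 = 512 + 128 + 8 + 4 + 2 + 1, so 1258^655 ≡ 1530·1925·1959·1670·610·1258 ≡ 799 (mod 2179)

799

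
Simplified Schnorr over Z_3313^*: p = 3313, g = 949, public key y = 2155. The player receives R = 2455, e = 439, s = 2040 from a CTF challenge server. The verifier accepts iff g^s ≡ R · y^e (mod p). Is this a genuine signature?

genuine

g^s mod p:
949^2 = 900601 ≡ 2778
949^4 ≡ 2778^2 = 7717284 ≡ 1307
949^8 ≡ 1307^2 = 1708249 ≡ 2054
949^16 ≡ 2054^2 = 4218916 ≡ 1467
949^32 ≡ 1467^2 = 2152089 ≡ 1952
949^64 ≡ 1952^2 = 3810304 ≡ 354
949^128 ≡ 354^2 = 125316 ≡ 2735
949^256 ≡ 2735^2 = 7480225 ≡ 2784
949^512 ≡ 2784^2 = 7750656 ≡ 1549
949^1024 ≡ 1549^2 = 2399401 ≡ 789
2040 = 1024 + 512 + 256 + 128 + 64 + 32 + 16 + 8, so 949^2040 ≡ 789·1549·2784·2735·354·1952·1467·2054 ≡ 966 (mod 3313)
R · y^e mod p:
2155^2 = 4644025 ≡ 2512
2155^4 ≡ 2512^2 = 6310144 ≡ 2192
2155^8 ≡ 2192^2 = 4804864 ≡ 1014
2155^16 ≡ 1014^2 = 1028196 ≡ 1166
2155^32 ≡ 1166^2 = 1359556 ≡ 1226
2155^64 ≡ 1226^2 = 1503076 ≡ 2287
2155^128 ≡ 2287^2 = 5230369 ≡ 2455
2155^256 ≡ 2455^2 = 6027025 ≡ 678
439 = 256 + 128 + 32 + 16 + 4 + 2 + 1, so 2155^439 ≡ 678·2455·1226·1166·2192·2512·2155 ≡ 2501 (mod 3313)
2455·2501 = 6139955 ≡ 966 (mod 3313)
966 ≡ 966 (mod 3313); signature holds.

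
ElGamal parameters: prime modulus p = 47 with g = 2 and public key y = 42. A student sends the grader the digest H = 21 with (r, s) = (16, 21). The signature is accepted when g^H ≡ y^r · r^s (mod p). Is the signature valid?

Left side g^H mod p:
Squares mod 47: 2^1≡2, 2^2≡4, 2^4≡16, 2^8≡21, 2^16≡18
21 = 16 + 4 + 1, so 2^21 ≡ 18·16·2 ≡ 12 (mod 47)
Right side y^r · r^s mod p:
Squares mod 47: 42^1≡42, 42^2≡25, 42^4≡14, 42^8≡8, 42^16≡17
42^16 ≡ 17 (mod 47)
Squares mod 47: 16^1≡16, 16^2≡21, 16^4≡18, 16^8≡42, 16^16≡25
21 = 16 + 4 + 1, so 16^21 ≡ 25·18·16 ≡ 9 (mod 47)
17·9 = 153 ≡ 12 (mod 47)
12 ≡ 12 (mod 47), so the signature is genuine.

valid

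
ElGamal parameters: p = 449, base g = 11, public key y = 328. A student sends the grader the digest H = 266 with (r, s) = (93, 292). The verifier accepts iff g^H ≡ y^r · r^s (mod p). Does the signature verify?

Left side g^H mod p:
11^266 mod 449 = 382
Right side y^r · r^s mod p:
328^93 mod 449 = 118
93^292 mod 449 = 125
118·125 = 14750 ≡ 382 (mod 449)
382 ≡ 382 (mod 449), so the signature is genuine.

verifies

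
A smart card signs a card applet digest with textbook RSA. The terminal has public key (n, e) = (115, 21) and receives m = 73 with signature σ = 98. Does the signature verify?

verifies

σ^2 ≡ 98^2 = 9604 ≡ 59
σ^4 ≡ 59^2 = 3481 ≡ 31
σ^8 ≡ 31^2 = 961 ≡ 41
σ^16 ≡ 41^2 = 1681 ≡ 71
21 = 16 + 4 + 1, so σ^21 ≡ 71·31·98 ≡ 73 (mod 115)
73 = m, so the signature checks out.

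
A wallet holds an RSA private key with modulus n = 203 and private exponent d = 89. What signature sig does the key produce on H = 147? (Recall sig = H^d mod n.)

H^2 ≡ 147^2 = 21609 ≡ 91
H^4 ≡ 91^2 = 8281 ≡ 161
H^8 ≡ 161^2 = 25921 ≡ 140
H^16 ≡ 140^2 = 19600 ≡ 112
H^32 ≡ 112^2 = 12544 ≡ 161
H^64 ≡ 161^2 = 25921 ≡ 140
89 = 64 + 16 + 8 + 1, so H^89 ≡ 140·112·140·147 ≡ 119 (mod 203)

119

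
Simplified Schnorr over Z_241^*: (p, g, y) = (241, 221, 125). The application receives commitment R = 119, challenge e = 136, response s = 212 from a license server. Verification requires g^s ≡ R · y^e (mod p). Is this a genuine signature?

forged

g^s mod p:
221^2 = 48841 ≡ 159
221^4 ≡ 159^2 = 25281 ≡ 217
221^8 ≡ 217^2 = 47089 ≡ 94
221^16 ≡ 94^2 = 8836 ≡ 160
221^32 ≡ 160^2 = 25600 ≡ 54
221^64 ≡ 54^2 = 2916 ≡ 24
221^128 ≡ 24^2 = 576 ≡ 94
212 = 128 + 64 + 16 + 4, so 221^212 ≡ 94·24·160·217 ≡ 187 (mod 241)
R · y^e mod p:
125^2 = 15625 ≡ 201
125^4 ≡ 201^2 = 40401 ≡ 154
125^8 ≡ 154^2 = 23716 ≡ 98
125^16 ≡ 98^2 = 9604 ≡ 205
125^32 ≡ 205^2 = 42025 ≡ 91
125^64 ≡ 91^2 = 8281 ≡ 87
125^128 ≡ 87^2 = 7569 ≡ 98
136 = 128 + 8, so 125^136 ≡ 98·98 ≡ 205 (mod 241)
119·205 = 24395 ≡ 54 (mod 241)
187 ≠ 54; the check fails.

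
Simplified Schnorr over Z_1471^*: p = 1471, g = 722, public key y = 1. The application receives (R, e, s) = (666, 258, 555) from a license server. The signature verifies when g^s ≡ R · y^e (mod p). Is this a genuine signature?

genuine

g^s mod p:
722^2 = 521284 ≡ 550
722^4 ≡ 550^2 = 302500 ≡ 945
722^8 ≡ 945^2 = 893025 ≡ 128
722^16 ≡ 128^2 = 16384 ≡ 203
722^32 ≡ 203^2 = 41209 ≡ 21
722^64 ≡ 21^2 = 441
722^128 ≡ 441^2 = 194481 ≡ 309
722^256 ≡ 309^2 = 95481 ≡ 1337
722^512 ≡ 1337^2 = 1787569 ≡ 304
555 = 512 + 32 + 8 + 2 + 1, so 722^555 ≡ 304·21·128·550·722 ≡ 666 (mod 1471)
R · y^e mod p:
1^2 = 1
1^4 ≡ 1^2 = 1
1^8 ≡ 1^2 = 1
1^16 ≡ 1^2 = 1
1^32 ≡ 1^2 = 1
1^64 ≡ 1^2 = 1
1^128 ≡ 1^2 = 1
1^256 ≡ 1^2 = 1
258 = 256 + 2, so 1^258 ≡ 1·1 ≡ 1 (mod 1471)
666·1 = 666 ≡ 666 (mod 1471)
666 ≡ 666 (mod 1471); signature holds.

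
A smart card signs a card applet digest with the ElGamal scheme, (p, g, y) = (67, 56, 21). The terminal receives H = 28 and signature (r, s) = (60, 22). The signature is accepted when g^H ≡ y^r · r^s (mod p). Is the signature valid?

valid

Left side g^H mod p:
56^2 = 3136 ≡ 54
56^4 ≡ 54^2 = 2916 ≡ 35
56^8 ≡ 35^2 = 1225 ≡ 19
56^16 ≡ 19^2 = 361 ≡ 26
28 = 16 + 8 + 4, so 56^28 ≡ 26·19·35 ≡ 4 (mod 67)
Right side y^r · r^s mod p:
21^2 = 441 ≡ 39
21^4 ≡ 39^2 = 1521 ≡ 47
21^8 ≡ 47^2 = 2209 ≡ 65
21^16 ≡ 65^2 = 4225 ≡ 4
21^32 ≡ 4^2 = 16
60 = 32 + 16 + 8 + 4, so 21^60 ≡ 16·4·65·47 ≡ 14 (mod 67)
60^2 = 3600 ≡ 49
60^4 ≡ 49^2 = 2401 ≡ 56
60^8 ≡ 56^2 = 3136 ≡ 54
60^16 ≡ 54^2 = 2916 ≡ 35
22 = 16 + 4 + 2, so 60^22 ≡ 35·56·49 ≡ 29 (mod 67)
14·29 = 406 ≡ 4 (mod 67)
4 ≡ 4 (mod 67), so the signature is genuine.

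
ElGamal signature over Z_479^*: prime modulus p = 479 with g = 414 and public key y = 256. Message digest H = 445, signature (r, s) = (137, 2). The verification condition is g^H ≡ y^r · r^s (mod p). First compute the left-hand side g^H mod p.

14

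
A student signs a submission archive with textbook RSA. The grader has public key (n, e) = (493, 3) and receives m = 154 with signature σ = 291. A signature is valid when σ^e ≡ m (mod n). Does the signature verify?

does not verify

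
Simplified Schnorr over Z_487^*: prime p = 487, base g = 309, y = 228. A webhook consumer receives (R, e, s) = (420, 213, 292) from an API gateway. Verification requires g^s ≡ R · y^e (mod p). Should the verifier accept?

g^s mod p:
309^2 = 95481 ≡ 29
309^4 ≡ 29^2 = 841 ≡ 354
309^8 ≡ 354^2 = 125316 ≡ 157
309^16 ≡ 157^2 = 24649 ≡ 299
309^32 ≡ 299^2 = 89401 ≡ 280
309^64 ≡ 280^2 = 78400 ≡ 480
309^128 ≡ 480^2 = 230400 ≡ 49
309^256 ≡ 49^2 = 2401 ≡ 453
292 = 256 + 32 + 4, so 309^292 ≡ 453·280·354 ≡ 447 (mod 487)
R · y^e mod p:
228^2 = 51984 ≡ 362
228^4 ≡ 362^2 = 131044 ≡ 41
228^8 ≡ 41^2 = 1681 ≡ 220
228^16 ≡ 220^2 = 48400 ≡ 187
228^32 ≡ 187^2 = 34969 ≡ 392
228^64 ≡ 392^2 = 153664 ≡ 259
228^128 ≡ 259^2 = 67081 ≡ 362
213 = 128 + 64 + 16 + 4 + 1, so 228^213 ≡ 362·259·187·41·228 ≡ 255 (mod 487)
420·255 = 107100 ≡ 447 (mod 487)
447 ≡ 447 (mod 487); signature holds.

accept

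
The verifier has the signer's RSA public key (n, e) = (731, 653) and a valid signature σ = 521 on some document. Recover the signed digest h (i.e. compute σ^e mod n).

σ^2 ≡ 521^2 = 271441 ≡ 240
σ^4 ≡ 240^2 = 57600 ≡ 582
σ^8 ≡ 582^2 = 338724 ≡ 271
σ^16 ≡ 271^2 = 73441 ≡ 341
σ^32 ≡ 341^2 = 116281 ≡ 52
σ^64 ≡ 52^2 = 2704 ≡ 511
σ^128 ≡ 511^2 = 261121 ≡ 154
σ^256 ≡ 154^2 = 23716 ≡ 324
σ^512 ≡ 324^2 = 104976 ≡ 443
653 = 512 + 128 + 8 + 4 + 1, so σ^653 ≡ 443·154·271·582·521 ≡ 534 (mod 731)

534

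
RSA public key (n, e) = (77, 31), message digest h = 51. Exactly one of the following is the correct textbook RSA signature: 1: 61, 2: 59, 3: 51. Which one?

3

Candidate 1: Squares mod 77: 61^1≡61, 61^2≡25, 61^4≡9, 61^8≡4, 61^16≡16; 31 = 16 + 8 + 4 + 2 + 1, so 61^31 ≡ 16·4·9·25·61 ≡ 61 (mod 77)
Candidate 2: Squares mod 77: 59^1≡59, 59^2≡16, 59^4≡25, 59^8≡9, 59^16≡4; 31 = 16 + 8 + 4 + 2 + 1, so 59^31 ≡ 4·9·25·16·59 ≡ 59 (mod 77)
Candidate 3: Squares mod 77: 51^1≡51, 51^2≡60, 51^4≡58, 51^8≡53, 51^16≡37; 31 = 16 + 8 + 4 + 2 + 1, so 51^31 ≡ 37·53·58·60·51 ≡ 51 (mod 77)
  → matches h = 51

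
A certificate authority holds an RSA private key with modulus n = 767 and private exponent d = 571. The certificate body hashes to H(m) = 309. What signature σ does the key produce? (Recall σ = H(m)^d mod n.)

(H(m))^2 ≡ 309^2 = 95481 ≡ 373
(H(m))^4 ≡ 373^2 = 139129 ≡ 302
(H(m))^8 ≡ 302^2 = 91204 ≡ 698
(H(m))^16 ≡ 698^2 = 487204 ≡ 159
(H(m))^32 ≡ 159^2 = 25281 ≡ 737
(H(m))^64 ≡ 737^2 = 543169 ≡ 133
(H(m))^128 ≡ 133^2 = 17689 ≡ 48
(H(m))^256 ≡ 48^2 = 2304 ≡ 3
(H(m))^512 ≡ 3^2 = 9
571 = 512 + 32 + 16 + 8 + 2 + 1, so (H(m))^571 ≡ 9·737·159·698·373·309 ≡ 244 (mod 767)

244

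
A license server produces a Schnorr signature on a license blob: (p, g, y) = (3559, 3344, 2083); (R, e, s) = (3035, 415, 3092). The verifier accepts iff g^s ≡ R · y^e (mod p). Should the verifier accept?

reject

g^s mod p:
Squares mod 3559: 3344^1≡3344, 3344^2≡3517, 3344^4≡1764, 3344^8≡1130, 3344^16≡2778, 3344^32≡1372, 3344^64≡3232, 3344^128≡159, 3344^256≡368, 3344^512≡182, 3344^1024≡1093, 3344^2048≡2384
3092 = 2048 + 1024 + 16 + 4, so 3344^3092 ≡ 2384·1093·2778·1764 ≡ 1144 (mod 3559)
R · y^e mod p:
Squares mod 3559: 2083^1≡2083, 2083^2≡468, 2083^4≡1925, 2083^8≡706, 2083^16≡176, 2083^32≡2504, 2083^64≡2617, 2083^128≡1173, 2083^256≡2155
415 = 256 + 128 + 16 + 8 + 4 + 2 + 1, so 2083^415 ≡ 2155·1173·176·706·1925·468·2083 ≡ 1141 (mod 3559)
3035·1141 = 3462935 ≡ 28 (mod 3559)
1144 ≠ 28; the check fails.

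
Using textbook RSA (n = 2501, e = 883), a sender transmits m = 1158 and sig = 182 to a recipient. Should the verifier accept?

sig^2 ≡ 182^2 = 33124 ≡ 611
sig^4 ≡ 611^2 = 373321 ≡ 672
sig^8 ≡ 672^2 = 451584 ≡ 1404
sig^16 ≡ 1404^2 = 1971216 ≡ 428
sig^32 ≡ 428^2 = 183184 ≡ 611
sig^64 ≡ 611^2 = 373321 ≡ 672
sig^128 ≡ 672^2 = 451584 ≡ 1404
sig^256 ≡ 1404^2 = 1971216 ≡ 428
sig^512 ≡ 428^2 = 183184 ≡ 611
883 = 512 + 256 + 64 + 32 + 16 + 2 + 1, so sig^883 ≡ 611·428·672·611·428·611·182 ≡ 1158 (mod 2501)
sig^883 mod 2501 = 1158 matches m.

accept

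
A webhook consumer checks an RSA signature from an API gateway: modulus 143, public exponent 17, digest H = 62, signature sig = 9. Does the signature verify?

does not verify

sig^17 mod 143 = 81
81 ≠ 62, so verification fails.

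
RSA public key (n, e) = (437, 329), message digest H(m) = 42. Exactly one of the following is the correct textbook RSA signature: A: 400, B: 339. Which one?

Candidate A: Squares mod 437: 400^1≡400, 400^2≡58, 400^4≡305, 400^8≡381, 400^16≡77, 400^32≡248, 400^64≡324, 400^128≡96, 400^256≡39; 329 = 256 + 64 + 8 + 1, so 400^329 ≡ 39·324·381·400 ≡ 248 (mod 437)
Candidate B: Squares mod 437: 339^1≡339, 339^2≡427, 339^4≡100, 339^8≡386, 339^16≡416, 339^32≡4, 339^64≡16, 339^128≡256, 339^256≡423; 329 = 256 + 64 + 8 + 1, so 339^329 ≡ 423·16·386·339 ≡ 42 (mod 437)
  → matches H(m) = 42

B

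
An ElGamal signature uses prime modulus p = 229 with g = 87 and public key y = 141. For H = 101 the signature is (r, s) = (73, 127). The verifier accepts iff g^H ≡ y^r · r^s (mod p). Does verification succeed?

fails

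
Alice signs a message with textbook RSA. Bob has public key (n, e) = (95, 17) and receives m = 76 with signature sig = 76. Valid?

sig^2 ≡ 76^2 = 5776 ≡ 76
sig^4 ≡ 76^2 = 5776 ≡ 76
sig^8 ≡ 76^2 = 5776 ≡ 76
sig^16 ≡ 76^2 = 5776 ≡ 76
17 = 16 + 1, so sig^17 ≡ 76·76 ≡ 76 (mod 95)
sig^17 mod 95 = 76 matches m.

yes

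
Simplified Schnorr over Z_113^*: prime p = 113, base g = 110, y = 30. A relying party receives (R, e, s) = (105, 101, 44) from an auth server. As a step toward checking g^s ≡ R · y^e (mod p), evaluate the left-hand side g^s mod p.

56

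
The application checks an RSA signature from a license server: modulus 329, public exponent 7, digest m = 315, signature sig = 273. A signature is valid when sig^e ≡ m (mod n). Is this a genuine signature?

sig^2 ≡ 273^2 = 74529 ≡ 175
sig^4 ≡ 175^2 = 30625 ≡ 28
7 = 4 + 2 + 1, so sig^7 ≡ 28·175·273 ≡ 315 (mod 329)
Since 315 equals the digest 315, verification succeeds.

genuine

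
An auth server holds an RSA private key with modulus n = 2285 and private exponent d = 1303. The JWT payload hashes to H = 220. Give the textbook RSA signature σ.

1700

H^2 ≡ 220^2 = 48400 ≡ 415
H^4 ≡ 415^2 = 172225 ≡ 850
H^8 ≡ 850^2 = 722500 ≡ 440
H^16 ≡ 440^2 = 193600 ≡ 1660
H^32 ≡ 1660^2 = 2755600 ≡ 2175
H^64 ≡ 2175^2 = 4730625 ≡ 675
H^128 ≡ 675^2 = 455625 ≡ 910
H^256 ≡ 910^2 = 828100 ≡ 930
H^512 ≡ 930^2 = 864900 ≡ 1170
H^1024 ≡ 1170^2 = 1368900 ≡ 185
1303 = 1024 + 256 + 16 + 4 + 2 + 1, so H^1303 ≡ 185·930·1660·850·415·220 ≡ 1700 (mod 2285)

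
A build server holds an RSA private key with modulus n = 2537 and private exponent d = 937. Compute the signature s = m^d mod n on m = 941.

1085

m^937 mod 2537 = 1085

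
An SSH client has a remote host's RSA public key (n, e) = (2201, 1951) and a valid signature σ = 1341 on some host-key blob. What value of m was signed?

1093

σ^2 ≡ 1341^2 = 1798281 ≡ 64
σ^4 ≡ 64^2 = 4096 ≡ 1895
σ^8 ≡ 1895^2 = 3591025 ≡ 1194
σ^16 ≡ 1194^2 = 1425636 ≡ 1589
σ^32 ≡ 1589^2 = 2524921 ≡ 374
σ^64 ≡ 374^2 = 139876 ≡ 1213
σ^128 ≡ 1213^2 = 1471369 ≡ 1101
σ^256 ≡ 1101^2 = 1212201 ≡ 1651
σ^512 ≡ 1651^2 = 2725801 ≡ 963
σ^1024 ≡ 963^2 = 927369 ≡ 748
1951 = 1024 + 512 + 256 + 128 + 16 + 8 + 4 + 2 + 1, so σ^1951 ≡ 748·963·1651·1101·1589·1194·1895·64·1341 ≡ 1093 (mod 2201)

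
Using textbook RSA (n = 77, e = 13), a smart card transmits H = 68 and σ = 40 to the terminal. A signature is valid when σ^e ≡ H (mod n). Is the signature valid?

valid

Squares mod 77: σ^1≡40, σ^2≡60, σ^4≡58, σ^8≡53
13 = 8 + 4 + 1, so σ^13 ≡ 53·58·40 ≡ 68 (mod 77)
σ^13 mod 77 = 68 matches H.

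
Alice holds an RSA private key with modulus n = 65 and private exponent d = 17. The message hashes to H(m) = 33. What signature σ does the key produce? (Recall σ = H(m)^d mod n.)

(H(m))^17 mod 65 = 63

63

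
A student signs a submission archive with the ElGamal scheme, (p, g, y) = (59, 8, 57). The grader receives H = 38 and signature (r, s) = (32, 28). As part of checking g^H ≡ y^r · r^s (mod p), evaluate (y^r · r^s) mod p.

57^32 mod 59 = 51
32^28 mod 59 = 35
y^r · r^s ≡ 51·35 = 1785 ≡ 15 (mod 59)

15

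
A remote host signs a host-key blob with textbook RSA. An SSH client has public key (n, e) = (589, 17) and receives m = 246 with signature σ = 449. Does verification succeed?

fails

Squares mod 589: σ^1≡449, σ^2≡163, σ^4≡64, σ^8≡562, σ^16≡140
17 = 16 + 1, so σ^17 ≡ 140·449 ≡ 426 (mod 589)
The recovered value 426 does not match the digest 246.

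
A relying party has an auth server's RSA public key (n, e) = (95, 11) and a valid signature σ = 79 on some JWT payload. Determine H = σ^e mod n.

σ^2 ≡ 79^2 = 6241 ≡ 66
σ^4 ≡ 66^2 = 4356 ≡ 81
σ^8 ≡ 81^2 = 6561 ≡ 6
11 = 8 + 2 + 1, so σ^11 ≡ 6·66·79 ≡ 29 (mod 95)

29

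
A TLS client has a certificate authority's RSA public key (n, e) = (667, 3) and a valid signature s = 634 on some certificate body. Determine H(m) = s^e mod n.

Squares mod 667: s^1≡634, s^2≡422
3 = 2 + 1, so s^3 ≡ 422·634 ≡ 81 (mod 667)

81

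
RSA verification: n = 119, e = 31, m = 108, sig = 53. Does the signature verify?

does not verify

Squares mod 119: sig^1≡53, sig^2≡72, sig^4≡67, sig^8≡86, sig^16≡18
31 = 16 + 8 + 4 + 2 + 1, so sig^31 ≡ 18·86·67·72·53 ≡ 60 (mod 119)
sig^31 mod 119 = 60, but m = 108.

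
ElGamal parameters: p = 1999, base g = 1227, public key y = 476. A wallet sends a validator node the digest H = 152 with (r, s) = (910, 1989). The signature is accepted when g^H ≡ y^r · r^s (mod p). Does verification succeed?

fails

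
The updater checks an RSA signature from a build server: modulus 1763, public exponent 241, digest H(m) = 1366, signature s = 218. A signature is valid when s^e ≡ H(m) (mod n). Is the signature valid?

valid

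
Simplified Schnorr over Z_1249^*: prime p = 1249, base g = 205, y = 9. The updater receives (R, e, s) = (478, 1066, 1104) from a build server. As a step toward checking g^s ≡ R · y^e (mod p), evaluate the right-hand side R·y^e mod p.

9^2 = 81
9^4 ≡ 81^2 = 6561 ≡ 316
9^8 ≡ 316^2 = 99856 ≡ 1185
9^16 ≡ 1185^2 = 1404225 ≡ 349
9^32 ≡ 349^2 = 121801 ≡ 648
9^64 ≡ 648^2 = 419904 ≡ 240
9^128 ≡ 240^2 = 57600 ≡ 146
9^256 ≡ 146^2 = 21316 ≡ 83
9^512 ≡ 83^2 = 6889 ≡ 644
9^1024 ≡ 644^2 = 414736 ≡ 68
1066 = 1024 + 32 + 8 + 2, so 9^1066 ≡ 68·648·1185·81 ≡ 585 (mod 1249)
R · y^e ≡ 478·585 = 279630 ≡ 1103 (mod 1249)

1103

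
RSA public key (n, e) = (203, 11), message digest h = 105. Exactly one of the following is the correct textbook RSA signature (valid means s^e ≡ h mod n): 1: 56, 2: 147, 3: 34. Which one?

2

Candidate 1: Squares mod 203: 56^1≡56, 56^2≡91, 56^4≡161, 56^8≡140; 11 = 8 + 2 + 1, so 56^11 ≡ 140·91·56 ≡ 98 (mod 203)
Candidate 2: Squares mod 203: 147^1≡147, 147^2≡91, 147^4≡161, 147^8≡140; 11 = 8 + 2 + 1, so 147^11 ≡ 140·91·147 ≡ 105 (mod 203)
  → matches h = 105
Candidate 3: Squares mod 203: 34^1≡34, 34^2≡141, 34^4≡190, 34^8≡169; 11 = 8 + 2 + 1, so 34^11 ≡ 169·141·34 ≡ 13 (mod 203)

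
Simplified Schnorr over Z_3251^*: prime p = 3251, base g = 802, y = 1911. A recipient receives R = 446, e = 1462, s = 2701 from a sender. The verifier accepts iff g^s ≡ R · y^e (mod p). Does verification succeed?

g^s mod p:
Squares mod 3251: 802^1≡802, 802^2≡2757, 802^4≡211, 802^8≡2258, 802^16≡996, 802^32≡461, 802^64≡1206, 802^128≡1239, 802^256≡649, 802^512≡1822, 802^1024≡413, 802^2048≡1517
2701 = 2048 + 512 + 128 + 8 + 4 + 1, so 802^2701 ≡ 1517·1822·1239·2258·211·802 ≡ 611 (mod 3251)
R · y^e mod p:
Squares mod 3251: 1911^1≡1911, 1911^2≡1048, 1911^4≡2717, 1911^8≡2319, 1911^16≡607, 1911^32≡1086, 1911^64≡2534, 1911^128≡431, 1911^256≡454, 1911^512≡1303, 1911^1024≡787
1462 = 1024 + 256 + 128 + 32 + 16 + 4 + 2, so 1911^1462 ≡ 787·454·431·1086·607·2717·1048 ≡ 2487 (mod 3251)
446·2487 = 1109202 ≡ 611 (mod 3251)
611 ≡ 611 (mod 3251); signature holds.

passes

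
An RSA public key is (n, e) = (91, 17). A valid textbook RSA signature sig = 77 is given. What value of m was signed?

77

sig^17 mod 91 = 77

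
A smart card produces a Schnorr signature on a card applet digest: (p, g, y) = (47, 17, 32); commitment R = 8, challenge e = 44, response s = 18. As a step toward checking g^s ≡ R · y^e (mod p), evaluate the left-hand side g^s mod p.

18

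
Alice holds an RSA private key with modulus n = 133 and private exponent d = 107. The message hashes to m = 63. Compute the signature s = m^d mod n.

35

m^2 ≡ 63^2 = 3969 ≡ 112
m^4 ≡ 112^2 = 12544 ≡ 42
m^8 ≡ 42^2 = 1764 ≡ 35
m^16 ≡ 35^2 = 1225 ≡ 28
m^32 ≡ 28^2 = 784 ≡ 119
m^64 ≡ 119^2 = 14161 ≡ 63
107 = 64 + 32 + 8 + 2 + 1, so m^107 ≡ 63·119·35·112·63 ≡ 35 (mod 133)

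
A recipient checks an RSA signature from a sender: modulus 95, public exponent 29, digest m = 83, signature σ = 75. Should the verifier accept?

σ^2 ≡ 75^2 = 5625 ≡ 20
σ^4 ≡ 20^2 = 400 ≡ 20
σ^8 ≡ 20^2 = 400 ≡ 20
σ^16 ≡ 20^2 = 400 ≡ 20
29 = 16 + 8 + 4 + 1, so σ^29 ≡ 20·20·20·75 ≡ 75 (mod 95)
σ^29 mod 95 = 75, but m = 83.

reject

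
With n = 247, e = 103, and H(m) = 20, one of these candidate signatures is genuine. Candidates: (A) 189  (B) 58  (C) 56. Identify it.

B

Candidate A: Squares mod 247: 189^1≡189, 189^2≡153, 189^4≡191, 189^8≡172, 189^16≡191, 189^32≡172, 189^64≡191; 103 = 64 + 32 + 4 + 2 + 1, so 189^103 ≡ 191·172·191·153·189 ≡ 227 (mod 247)
Candidate B: Squares mod 247: 58^1≡58, 58^2≡153, 58^4≡191, 58^8≡172, 58^16≡191, 58^32≡172, 58^64≡191; 103 = 64 + 32 + 4 + 2 + 1, so 58^103 ≡ 191·172·191·153·58 ≡ 20 (mod 247)
  → matches H(m) = 20
Candidate C: Squares mod 247: 56^1≡56, 56^2≡172, 56^4≡191, 56^8≡172, 56^16≡191, 56^32≡172, 56^64≡191; 103 = 64 + 32 + 4 + 2 + 1, so 56^103 ≡ 191·172·191·172·56 ≡ 56 (mod 247)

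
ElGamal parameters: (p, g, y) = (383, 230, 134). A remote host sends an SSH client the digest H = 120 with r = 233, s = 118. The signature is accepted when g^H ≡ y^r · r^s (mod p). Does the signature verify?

Left side g^H mod p:
230^120 mod 383 = 216
Right side y^r · r^s mod p:
134^233 mod 383 = 206
233^118 mod 383 = 213
206·213 = 43878 ≡ 216 (mod 383)
216 ≡ 216 (mod 383), so the signature is genuine.

verifies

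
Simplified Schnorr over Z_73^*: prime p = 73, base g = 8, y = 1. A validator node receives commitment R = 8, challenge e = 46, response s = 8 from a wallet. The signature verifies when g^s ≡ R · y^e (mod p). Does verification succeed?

fails

g^s mod p:
8^8 mod 73 = 64
R · y^e mod p:
1^46 mod 73 = 1
8·1 = 8 ≡ 8 (mod 73)
64 ≠ 8; the check fails.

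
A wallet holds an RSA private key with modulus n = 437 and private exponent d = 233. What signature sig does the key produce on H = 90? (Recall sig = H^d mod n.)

433

Squares mod 437: H^1≡90, H^2≡234, H^4≡131, H^8≡118, H^16≡377, H^32≡104, H^64≡328, H^128≡82
233 = 128 + 64 + 32 + 8 + 1, so H^233 ≡ 82·328·104·118·90 ≡ 433 (mod 437)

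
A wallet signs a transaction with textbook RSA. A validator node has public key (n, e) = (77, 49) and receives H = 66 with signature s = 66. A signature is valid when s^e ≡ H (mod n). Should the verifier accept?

s^2 ≡ 66^2 = 4356 ≡ 44
s^4 ≡ 44^2 = 1936 ≡ 11
s^8 ≡ 11^2 = 121 ≡ 44
s^16 ≡ 44^2 = 1936 ≡ 11
s^32 ≡ 11^2 = 121 ≡ 44
49 = 32 + 16 + 1, so s^49 ≡ 44·11·66 ≡ 66 (mod 77)
66 = H, so the signature checks out.

accept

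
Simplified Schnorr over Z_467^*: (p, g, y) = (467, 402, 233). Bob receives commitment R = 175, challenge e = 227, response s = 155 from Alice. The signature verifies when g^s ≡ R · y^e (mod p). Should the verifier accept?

reject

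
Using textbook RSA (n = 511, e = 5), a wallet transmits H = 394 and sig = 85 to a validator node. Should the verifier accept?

sig^2 ≡ 85^2 = 7225 ≡ 71
sig^4 ≡ 71^2 = 5041 ≡ 442
5 = 4 + 1, so sig^5 ≡ 442·85 ≡ 267 (mod 511)
267 ≠ 394, so verification fails.

reject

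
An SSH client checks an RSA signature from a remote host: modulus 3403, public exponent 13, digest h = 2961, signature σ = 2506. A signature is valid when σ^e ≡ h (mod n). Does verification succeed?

fails

σ^2 ≡ 2506^2 = 6280036 ≡ 1501
σ^4 ≡ 1501^2 = 2253001 ≡ 215
σ^8 ≡ 215^2 = 46225 ≡ 1986
13 = 8 + 4 + 1, so σ^13 ≡ 1986·215·2506 ≡ 1023 (mod 3403)
The recovered value 1023 does not match the digest 2961.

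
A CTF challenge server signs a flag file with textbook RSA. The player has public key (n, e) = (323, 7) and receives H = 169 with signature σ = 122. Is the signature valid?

σ^7 mod 323 = 198
σ^7 mod 323 = 198, but H = 169.

invalid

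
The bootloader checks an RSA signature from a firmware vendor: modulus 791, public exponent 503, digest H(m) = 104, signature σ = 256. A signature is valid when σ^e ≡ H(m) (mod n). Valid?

no

σ^2 ≡ 256^2 = 65536 ≡ 674
σ^4 ≡ 674^2 = 454276 ≡ 242
σ^8 ≡ 242^2 = 58564 ≡ 30
σ^16 ≡ 30^2 = 900 ≡ 109
σ^32 ≡ 109^2 = 11881 ≡ 16
σ^64 ≡ 16^2 = 256
σ^128 ≡ 256^2 = 65536 ≡ 674
σ^256 ≡ 674^2 = 454276 ≡ 242
503 = 256 + 128 + 64 + 32 + 16 + 4 + 2 + 1, so σ^503 ≡ 242·674·256·16·109·242·674·256 ≡ 275 (mod 791)
σ^503 mod 791 = 275, but H(m) = 104.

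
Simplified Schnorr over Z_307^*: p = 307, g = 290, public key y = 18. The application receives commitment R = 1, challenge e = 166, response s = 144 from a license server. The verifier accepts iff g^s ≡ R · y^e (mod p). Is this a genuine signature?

forged

g^s mod p:
290^144 mod 307 = 1
R · y^e mod p:
18^166 mod 307 = 289
1·289 = 289 ≡ 289 (mod 307)
1 ≠ 289; the check fails.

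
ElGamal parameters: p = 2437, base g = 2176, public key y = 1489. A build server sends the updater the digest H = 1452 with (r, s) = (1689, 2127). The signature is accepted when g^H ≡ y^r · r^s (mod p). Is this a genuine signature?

Left side g^H mod p:
2176^1452 mod 2437 = 306
Right side y^r · r^s mod p:
1489^1689 mod 2437 = 568
1689^2127 mod 2437 = 1056
568·1056 = 599808 ≡ 306 (mod 2437)
306 ≡ 306 (mod 2437), so the signature is genuine.

genuine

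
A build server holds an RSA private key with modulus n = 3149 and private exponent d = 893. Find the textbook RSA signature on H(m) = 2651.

Squares mod 3149: (H(m))^1≡2651, (H(m))^2≡2382, (H(m))^4≡2575, (H(m))^8≡1980, (H(m))^16≡3044, (H(m))^32≡1578, (H(m))^64≡2374, (H(m))^128≡2315, (H(m))^256≡2776, (H(m))^512≡573
893 = 512 + 256 + 64 + 32 + 16 + 8 + 4 + 1, so (H(m))^893 ≡ 573·2776·2374·1578·3044·1980·2575·2651 ≡ 1772 (mod 3149)

1772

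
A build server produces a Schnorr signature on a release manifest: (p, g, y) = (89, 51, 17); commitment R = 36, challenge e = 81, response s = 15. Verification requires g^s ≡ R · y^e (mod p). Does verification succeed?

g^s mod p:
51^2 = 2601 ≡ 20
51^4 ≡ 20^2 = 400 ≡ 44
51^8 ≡ 44^2 = 1936 ≡ 67
15 = 8 + 4 + 2 + 1, so 51^15 ≡ 67·44·20·51 ≡ 6 (mod 89)
R · y^e mod p:
17^2 = 289 ≡ 22
17^4 ≡ 22^2 = 484 ≡ 39
17^8 ≡ 39^2 = 1521 ≡ 8
17^16 ≡ 8^2 = 64
17^32 ≡ 64^2 = 4096 ≡ 2
17^64 ≡ 2^2 = 4
81 = 64 + 16 + 1, so 17^81 ≡ 4·64·17 ≡ 80 (mod 89)
36·80 = 2880 ≡ 32 (mod 89)
6 ≠ 32; the check fails.

fails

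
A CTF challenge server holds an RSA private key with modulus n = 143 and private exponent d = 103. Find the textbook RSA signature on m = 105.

m^2 ≡ 105^2 = 11025 ≡ 14
m^4 ≡ 14^2 = 196 ≡ 53
m^8 ≡ 53^2 = 2809 ≡ 92
m^16 ≡ 92^2 = 8464 ≡ 27
m^32 ≡ 27^2 = 729 ≡ 14
m^64 ≡ 14^2 = 196 ≡ 53
103 = 64 + 32 + 4 + 2 + 1, so m^103 ≡ 53·14·53·14·105 ≡ 40 (mod 143)

40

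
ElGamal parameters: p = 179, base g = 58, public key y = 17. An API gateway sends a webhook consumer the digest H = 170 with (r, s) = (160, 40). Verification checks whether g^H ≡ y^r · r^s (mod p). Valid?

Left side g^H mod p:
Squares mod 179: 58^1≡58, 58^2≡142, 58^4≡116, 58^8≡31, 58^16≡66, 58^32≡60, 58^64≡20, 58^128≡42
170 = 128 + 32 + 8 + 2, so 58^170 ≡ 42·60·31·142 ≡ 52 (mod 179)
Right side y^r · r^s mod p:
Squares mod 179: 17^1≡17, 17^2≡110, 17^4≡107, 17^8≡172, 17^16≡49, 17^32≡74, 17^64≡106, 17^128≡138
160 = 128 + 32, so 17^160 ≡ 138·74 ≡ 9 (mod 179)
Squares mod 179: 160^1≡160, 160^2≡3, 160^4≡9, 160^8≡81, 160^16≡117, 160^32≡85
40 = 32 + 8, so 160^40 ≡ 85·81 ≡ 83 (mod 179)
9·83 = 747 ≡ 31 (mod 179)
52 ≠ 31, so verification fails.

no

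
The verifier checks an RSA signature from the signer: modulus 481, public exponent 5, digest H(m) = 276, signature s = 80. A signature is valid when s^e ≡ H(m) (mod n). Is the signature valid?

invalid

s^2 ≡ 80^2 = 6400 ≡ 147
s^4 ≡ 147^2 = 21609 ≡ 445
5 = 4 + 1, so s^5 ≡ 445·80 ≡ 6 (mod 481)
6 ≠ 276, so verification fails.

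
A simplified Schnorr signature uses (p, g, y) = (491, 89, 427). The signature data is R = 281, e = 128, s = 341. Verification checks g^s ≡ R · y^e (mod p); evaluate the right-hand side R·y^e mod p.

322

427^128 mod 491 = 424
R · y^e ≡ 281·424 = 119144 ≡ 322 (mod 491)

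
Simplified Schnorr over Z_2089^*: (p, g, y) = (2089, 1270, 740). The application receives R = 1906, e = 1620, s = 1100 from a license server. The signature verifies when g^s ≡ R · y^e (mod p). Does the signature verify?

g^s mod p:
1270^2 = 1612900 ≡ 192
1270^4 ≡ 192^2 = 36864 ≡ 1351
1270^8 ≡ 1351^2 = 1825201 ≡ 1504
1270^16 ≡ 1504^2 = 2262016 ≡ 1718
1270^32 ≡ 1718^2 = 2951524 ≡ 1856
1270^64 ≡ 1856^2 = 3444736 ≡ 2064
1270^128 ≡ 2064^2 = 4260096 ≡ 625
1270^256 ≡ 625^2 = 390625 ≡ 2071
1270^512 ≡ 2071^2 = 4289041 ≡ 324
1270^1024 ≡ 324^2 = 104976 ≡ 526
1100 = 1024 + 64 + 8 + 4, so 1270^1100 ≡ 526·2064·1504·1351 ≡ 732 (mod 2089)
R · y^e mod p:
740^2 = 547600 ≡ 282
740^4 ≡ 282^2 = 79524 ≡ 142
740^8 ≡ 142^2 = 20164 ≡ 1363
740^16 ≡ 1363^2 = 1857769 ≡ 648
740^32 ≡ 648^2 = 419904 ≡ 15
740^64 ≡ 15^2 = 225
740^128 ≡ 225^2 = 50625 ≡ 489
740^256 ≡ 489^2 = 239121 ≡ 975
740^512 ≡ 975^2 = 950625 ≡ 130
740^1024 ≡ 130^2 = 16900 ≡ 188
1620 = 1024 + 512 + 64 + 16 + 4, so 740^1620 ≡ 188·130·225·648·142 ≡ 2085 (mod 2089)
1906·2085 = 3974010 ≡ 732 (mod 2089)
732 ≡ 732 (mod 2089); signature holds.

verifies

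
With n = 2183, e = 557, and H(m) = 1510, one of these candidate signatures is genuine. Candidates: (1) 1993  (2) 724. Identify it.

2

Candidate 1: Squares mod 2183: 1993^1≡1993, 1993^2≡1172, 1993^4≡477, 1993^8≡497, 1993^16≡330, 1993^32≡1933, 1993^64≡1376, 1993^128≡715, 1993^256≡403, 1993^512≡867; 557 = 512 + 32 + 8 + 4 + 1, so 1993^557 ≡ 867·1933·497·477·1993 ≡ 1199 (mod 2183)
Candidate 2: Squares mod 2183: 724^1≡724, 724^2≡256, 724^4≡46, 724^8≡2116, 724^16≡123, 724^32≡2031, 724^64≡1274, 724^128≡1107, 724^256≡786, 724^512≡7; 557 = 512 + 32 + 8 + 4 + 1, so 724^557 ≡ 7·2031·2116·46·724 ≡ 1510 (mod 2183)
  → matches H(m) = 1510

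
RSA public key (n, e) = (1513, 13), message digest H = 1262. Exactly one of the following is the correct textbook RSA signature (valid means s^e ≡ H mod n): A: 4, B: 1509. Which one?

A

Candidate A: Squares mod 1513: 4^1≡4, 4^2≡16, 4^4≡256, 4^8≡477; 13 = 8 + 4 + 1, so 4^13 ≡ 477·256·4 ≡ 1262 (mod 1513)
  → matches H = 1262
Candidate B: Squares mod 1513: 1509^1≡1509, 1509^2≡16, 1509^4≡256, 1509^8≡477; 13 = 8 + 4 + 1, so 1509^13 ≡ 477·256·1509 ≡ 251 (mod 1513)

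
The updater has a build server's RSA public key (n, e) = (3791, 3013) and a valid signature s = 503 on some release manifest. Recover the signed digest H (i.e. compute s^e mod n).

s^2 ≡ 503^2 = 253009 ≡ 2803
s^4 ≡ 2803^2 = 7856809 ≡ 1857
s^8 ≡ 1857^2 = 3448449 ≡ 2430
s^16 ≡ 2430^2 = 5904900 ≡ 2313
s^32 ≡ 2313^2 = 5349969 ≡ 868
s^64 ≡ 868^2 = 753424 ≡ 2806
s^128 ≡ 2806^2 = 7873636 ≡ 3520
s^256 ≡ 3520^2 = 12390400 ≡ 1412
s^512 ≡ 1412^2 = 1993744 ≡ 3469
s^1024 ≡ 3469^2 = 12033961 ≡ 1327
s^2048 ≡ 1327^2 = 1760929 ≡ 1905
3013 = 2048 + 512 + 256 + 128 + 64 + 4 + 1, so s^3013 ≡ 1905·3469·1412·3520·2806·1857·503 ≡ 363 (mod 3791)

363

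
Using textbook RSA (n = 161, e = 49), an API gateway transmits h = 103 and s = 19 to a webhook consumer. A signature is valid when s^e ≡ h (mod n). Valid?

s^49 mod 161 = 103
s^49 mod 161 = 103 matches h.

yes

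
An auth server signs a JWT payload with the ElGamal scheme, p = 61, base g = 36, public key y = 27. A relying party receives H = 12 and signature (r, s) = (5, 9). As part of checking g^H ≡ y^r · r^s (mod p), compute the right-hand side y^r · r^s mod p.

Squares mod 61: 27^1≡27, 27^2≡58, 27^4≡9
5 = 4 + 1, so 27^5 ≡ 9·27 ≡ 60 (mod 61)
Squares mod 61: 5^1≡5, 5^2≡25, 5^4≡15, 5^8≡42
9 = 8 + 1, so 5^9 ≡ 42·5 ≡ 27 (mod 61)
y^r · r^s ≡ 60·27 = 1620 ≡ 34 (mod 61)

34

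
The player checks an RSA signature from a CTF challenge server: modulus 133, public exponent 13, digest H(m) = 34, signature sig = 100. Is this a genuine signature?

sig^2 ≡ 100^2 = 10000 ≡ 25
sig^4 ≡ 25^2 = 625 ≡ 93
sig^8 ≡ 93^2 = 8649 ≡ 4
13 = 8 + 4 + 1, so sig^13 ≡ 4·93·100 ≡ 93 (mod 133)
93 ≠ 34, so verification fails.

forged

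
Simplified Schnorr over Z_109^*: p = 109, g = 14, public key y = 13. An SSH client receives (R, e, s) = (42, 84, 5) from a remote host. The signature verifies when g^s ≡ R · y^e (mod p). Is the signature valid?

g^s mod p:
14^5 mod 109 = 18
R · y^e mod p:
13^84 mod 109 = 16
42·16 = 672 ≡ 18 (mod 109)
18 ≡ 18 (mod 109); signature holds.

valid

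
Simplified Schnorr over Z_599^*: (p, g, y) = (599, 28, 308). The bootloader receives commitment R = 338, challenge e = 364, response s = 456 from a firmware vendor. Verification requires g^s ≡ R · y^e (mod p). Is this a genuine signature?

forged

g^s mod p:
28^456 mod 599 = 401
R · y^e mod p:
308^364 mod 599 = 379
338·379 = 128102 ≡ 515 (mod 599)
401 ≠ 515; the check fails.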